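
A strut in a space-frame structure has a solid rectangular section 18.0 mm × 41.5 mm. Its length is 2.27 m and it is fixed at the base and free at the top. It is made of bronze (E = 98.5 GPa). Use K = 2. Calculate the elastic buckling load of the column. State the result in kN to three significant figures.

Buckling occurs about the weak axis: I_min = h·b³/12 with b = 18.0 mm (the shorter side).
I_min = 41.5×18.0³/12 = 2.017×10^4 mm⁴
I = 2.017×10^4 mm⁴ = 2.017×10^-8 m⁴
Effective length L_e = K·L = 2 × 2.27 = 4.540 m
P_cr = π²EI / L_e² = π² × 98.5×10⁹ × 2.017×10^-8 / 4.540² = 951.3 N

P_cr ≈ 0.951 kN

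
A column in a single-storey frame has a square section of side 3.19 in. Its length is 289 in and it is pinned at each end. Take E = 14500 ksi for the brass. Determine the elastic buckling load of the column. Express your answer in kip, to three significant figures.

P_cr ≈ 14.8 kip

I = a⁴/12 = 3.19⁴/12 = 8.629 in⁴
Effective length L_e = K·L = 1 × 289 = 289.0 in
P_cr = π²EI / L_e² = π² × 14500×10³ × 8.629 / 289.0² = 1.479×10^4 lb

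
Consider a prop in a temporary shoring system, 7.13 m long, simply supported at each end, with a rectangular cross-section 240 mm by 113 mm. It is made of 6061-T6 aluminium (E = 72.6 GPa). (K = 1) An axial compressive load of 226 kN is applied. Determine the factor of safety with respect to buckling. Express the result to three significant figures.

Buckling occurs about the weak axis: I_min = h·b³/12 with b = 113 mm (the shorter side).
I_min = 240×113³/12 = 2.886×10^7 mm⁴
I = 2.886×10^7 mm⁴ = 2.886×10^-5 m⁴
Effective length L_e = K·L = 1 × 7.13 = 7.130 m
P_cr = π²EI / L_e² = π² × 72.6×10⁹ × 2.886×10^-5 / 7.130² = 4.067×10^5 N
Factor of safety n = P_cr / P = 406.75 / 226 = 1.80

n ≈ 1.80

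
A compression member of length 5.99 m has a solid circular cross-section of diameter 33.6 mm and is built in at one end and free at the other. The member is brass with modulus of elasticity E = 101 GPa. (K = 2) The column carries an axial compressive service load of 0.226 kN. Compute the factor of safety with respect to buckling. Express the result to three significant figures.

n ≈ 1.92

I = πd⁴/64 = π×33.6⁴/64 = 6.256×10^4 mm⁴
I = 6.256×10^4 mm⁴ = 6.256×10^-8 m⁴
Effective length L_e = K·L = 2 × 5.99 = 11.98 m
P_cr = π²EI / L_e² = π² × 101×10⁹ × 6.256×10^-8 / 11.98² = 434.5 N
Factor of safety n = P_cr / P = 0.43454 / 0.226 = 1.92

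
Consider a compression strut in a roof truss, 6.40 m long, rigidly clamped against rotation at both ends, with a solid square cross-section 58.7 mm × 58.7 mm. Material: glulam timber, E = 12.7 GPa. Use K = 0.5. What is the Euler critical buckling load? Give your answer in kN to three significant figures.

I = a⁴/12 = 58.7⁴/12 = 9.894×10^5 mm⁴
I = 9.894×10^5 mm⁴ = 9.894×10^-7 m⁴
Effective length L_e = K·L = 0.5 × 6.40 = 3.200 m
P_cr = π²EI / L_e² = π² × 12.7×10⁹ × 9.894×10^-7 / 3.200² = 1.211×10^4 N

P_cr ≈ 12.1 kN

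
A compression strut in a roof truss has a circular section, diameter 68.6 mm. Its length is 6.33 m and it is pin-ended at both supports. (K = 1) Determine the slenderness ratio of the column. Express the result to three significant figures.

For a solid circle r = d/4 = 68.6/4 = 17.15 mm
L_e = K·L = 1 × 6.33 m = 6.330 m = 6330.0 mm
λ = L_e / r_min = 6330.0 / 17.15 = 369

λ ≈ 369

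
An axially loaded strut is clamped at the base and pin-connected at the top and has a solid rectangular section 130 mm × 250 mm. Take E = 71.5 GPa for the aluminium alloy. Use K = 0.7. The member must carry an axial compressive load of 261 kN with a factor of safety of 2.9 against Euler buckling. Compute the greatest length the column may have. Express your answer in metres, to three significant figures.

L_max ≈ 9.33 m

Buckling occurs about the weak axis: I_min = h·b³/12 with b = 130 mm (the shorter side).
I_min = 250×130³/12 = 4.577×10^7 mm⁴
I = 4.577×10^-5 m⁴
Required critical load P_cr = n·P = 2.9 × 261 = 756.9 kN = 7.569×10^5 N
From P_cr = π²EI/(K·L)²:  L = (1/K)·√(π²EI/P_cr) = (1/0.7)·√(π²×7.15×10^10×4.577×10^-5/7.569×10^5)
L = 9.33 m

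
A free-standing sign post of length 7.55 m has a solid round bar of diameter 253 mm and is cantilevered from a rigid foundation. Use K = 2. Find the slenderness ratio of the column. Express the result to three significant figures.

For a solid circle r = d/4 = 253/4 = 63.25 mm
L_e = K·L = 2 × 7.55 m = 15.10 m = 15100 mm
λ = L_e / r_min = 15100 / 63.25 = 239

λ ≈ 239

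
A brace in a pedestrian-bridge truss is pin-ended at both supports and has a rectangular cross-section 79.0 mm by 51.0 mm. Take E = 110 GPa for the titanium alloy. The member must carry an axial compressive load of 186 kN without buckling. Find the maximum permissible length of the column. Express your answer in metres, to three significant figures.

Buckling occurs about the weak axis: I_min = h·b³/12 with b = 51.0 mm (the shorter side).
I_min = 79.0×51.0³/12 = 8.733×10^5 mm⁴
I = 8.733×10^-7 m⁴
At the buckling limit P_cr = P = 1.860×10^5 N
From P_cr = π²EI/(K·L)²:  L = (1/K)·√(π²EI/P_cr) = (1/1)·√(π²×1.10×10^11×8.733×10^-7/1.860×10^5)
L = 2.26 m

L_max ≈ 2.26 m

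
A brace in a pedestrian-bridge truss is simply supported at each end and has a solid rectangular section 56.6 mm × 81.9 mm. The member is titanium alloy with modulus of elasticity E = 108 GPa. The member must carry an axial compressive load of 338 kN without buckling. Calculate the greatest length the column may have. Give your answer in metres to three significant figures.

L_max ≈ 1.98 m

Buckling occurs about the weak axis: I_min = h·b³/12 with b = 56.6 mm (the shorter side).
I_min = 81.9×56.6³/12 = 1.238×10^6 mm⁴
I = 1.238×10^-6 m⁴
At the buckling limit P_cr = P = 3.380×10^5 N
From P_cr = π²EI/(K·L)²:  L = (1/K)·√(π²EI/P_cr) = (1/1)·√(π²×1.08×10^11×1.238×10^-6/3.380×10^5)
L = 1.98 m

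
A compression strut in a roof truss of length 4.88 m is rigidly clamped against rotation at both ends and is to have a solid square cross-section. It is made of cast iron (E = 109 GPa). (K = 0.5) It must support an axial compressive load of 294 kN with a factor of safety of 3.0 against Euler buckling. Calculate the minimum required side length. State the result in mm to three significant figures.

Required P_cr = n·P = 3.0 × 294 = 882.0 kN
L_e = K·L = 0.5 × 4.88 = 2.440 m
Required I = P_cr·L_e²/(π²E) = 8.820×10^5 × 2.440² / (π² × 1.09×10^11) = 4.881×10^-6 m⁴
I_req = 4.881×10^6 mm⁴
Solid square: I = a⁴/12  ⇒  a = (12I)^(1/4) = (12×4.881×10^6)^(1/4) = 87.5 mm

a ≈ 87.5 mm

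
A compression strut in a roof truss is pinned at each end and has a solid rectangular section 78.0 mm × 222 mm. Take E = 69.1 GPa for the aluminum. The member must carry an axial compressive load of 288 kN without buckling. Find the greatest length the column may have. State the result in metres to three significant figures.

L_max ≈ 4.56 m

Buckling occurs about the weak axis: I_min = h·b³/12 with b = 78.0 mm (the shorter side).
I_min = 222×78.0³/12 = 8.779×10^6 mm⁴
I = 8.779×10^-6 m⁴
At the buckling limit P_cr = P = 2.880×10^5 N
From P_cr = π²EI/(K·L)²:  L = (1/K)·√(π²EI/P_cr) = (1/1)·√(π²×6.91×10^10×8.779×10^-6/2.880×10^5)
L = 4.56 m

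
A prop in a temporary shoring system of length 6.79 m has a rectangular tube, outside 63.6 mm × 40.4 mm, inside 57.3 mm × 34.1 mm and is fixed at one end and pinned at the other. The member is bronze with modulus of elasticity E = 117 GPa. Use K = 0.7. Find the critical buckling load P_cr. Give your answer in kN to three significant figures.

P_cr ≈ 8.19 kN

Weak-axis I_min = (h_o·b_o³ − h_i·b_i³)/12 with b_o = 40.4, b_i = 34.10 mm (shorter outer/inner sides).
I_min = (63.6×40.4³ − 57.30×34.10³)/12 = 1.601×10^5 mm⁴
I = 1.601×10^5 mm⁴ = 1.601×10^-7 m⁴
Effective length L_e = K·L = 0.7 × 6.79 = 4.753 m
P_cr = π²EI / L_e² = π² × 117×10⁹ × 1.601×10^-7 / 4.753² = 8.186×10^3 N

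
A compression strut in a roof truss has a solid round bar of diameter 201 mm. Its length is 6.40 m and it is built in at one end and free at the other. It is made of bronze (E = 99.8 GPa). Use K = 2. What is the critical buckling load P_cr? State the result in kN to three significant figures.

P_cr ≈ 482 kN

I = πd⁴/64 = π×201⁴/64 = 8.012×10^7 mm⁴
I = 8.012×10^7 mm⁴ = 8.012×10^-5 m⁴
Effective length L_e = K·L = 2 × 6.40 = 12.80 m
P_cr = π²EI / L_e² = π² × 99.8×10⁹ × 8.012×10^-5 / 12.80² = 4.817×10^5 N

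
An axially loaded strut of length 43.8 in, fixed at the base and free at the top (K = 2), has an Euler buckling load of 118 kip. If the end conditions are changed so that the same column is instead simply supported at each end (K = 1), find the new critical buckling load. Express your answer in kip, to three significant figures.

P_cr ∝ 1/K², so P_cr,new = P_cr,old × (K_old/K_new)² = 118 × (2/1)²
= 118 × 4.000 = 472 kip

P_cr ≈ 472 kip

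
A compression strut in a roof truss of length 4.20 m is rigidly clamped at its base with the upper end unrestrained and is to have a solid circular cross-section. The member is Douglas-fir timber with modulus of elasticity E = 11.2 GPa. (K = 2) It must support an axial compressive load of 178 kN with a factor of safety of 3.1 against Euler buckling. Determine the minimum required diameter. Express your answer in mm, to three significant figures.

d ≈ 291 mm

Required P_cr = n·P = 3.1 × 178 = 551.8 kN
L_e = K·L = 2 × 4.20 = 8.400 m
Required I = P_cr·L_e²/(π²E) = 5.518×10^5 × 8.400² / (π² × 1.12×10^10) = 3.522×10^-4 m⁴
I_req = 3.522×10^8 mm⁴
Solid circle: I = πd⁴/64  ⇒  d = (64I/π)^(1/4) = (64×3.522×10^8/π)^(1/4) = 291 mm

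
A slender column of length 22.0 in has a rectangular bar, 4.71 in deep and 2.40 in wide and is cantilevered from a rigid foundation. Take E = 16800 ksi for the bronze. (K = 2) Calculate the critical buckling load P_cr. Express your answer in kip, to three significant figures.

Buckling occurs about the weak axis: I_min = h·b³/12 with b = 2.40 in (the shorter side).
I_min = 4.71×2.40³/12 = 5.426 in⁴
Effective length L_e = K·L = 2 × 22.0 = 44.00 in
P_cr = π²EI / L_e² = π² × 16800×10³ × 5.426 / 44.00² = 4.647×10^5 lb

P_cr ≈ 465 kip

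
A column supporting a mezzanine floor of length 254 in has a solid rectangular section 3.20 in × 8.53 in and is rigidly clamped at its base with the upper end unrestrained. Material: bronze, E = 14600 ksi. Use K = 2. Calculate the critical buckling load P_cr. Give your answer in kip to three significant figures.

Buckling occurs about the weak axis: I_min = h·b³/12 with b = 3.20 in (the shorter side).
I_min = 8.53×3.20³/12 = 23.29 in⁴
Effective length L_e = K·L = 2 × 254 = 508.0 in
P_cr = π²EI / L_e² = π² × 14600×10³ × 23.29 / 508.0² = 1.301×10^4 lb

P_cr ≈ 13.0 kip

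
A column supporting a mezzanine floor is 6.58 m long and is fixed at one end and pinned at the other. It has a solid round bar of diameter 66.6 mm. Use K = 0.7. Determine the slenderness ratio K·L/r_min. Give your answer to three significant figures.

For a solid circle r = d/4 = 66.6/4 = 16.65 mm
L_e = K·L = 0.7 × 6.58 m = 4.606 m = 4606.0 mm
λ = L_e / r_min = 4606.0 / 16.65 = 277

λ ≈ 277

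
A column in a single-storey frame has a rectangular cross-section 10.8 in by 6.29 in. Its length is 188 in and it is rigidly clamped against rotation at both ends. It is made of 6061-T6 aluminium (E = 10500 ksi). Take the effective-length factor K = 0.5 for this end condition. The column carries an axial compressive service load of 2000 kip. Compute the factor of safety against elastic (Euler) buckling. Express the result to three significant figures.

n ≈ 1.31

Buckling occurs about the weak axis: I_min = h·b³/12 with b = 6.29 in (the shorter side).
I_min = 10.8×6.29³/12 = 224.0 in⁴
Effective length L_e = K·L = 0.5 × 188 = 94.00 in
P_cr = π²EI / L_e² = π² × 10500×10³ × 224.0 / 94.00² = 2.627×10^6 lb
Factor of safety n = P_cr / P = 2626.8 / 2000 = 1.31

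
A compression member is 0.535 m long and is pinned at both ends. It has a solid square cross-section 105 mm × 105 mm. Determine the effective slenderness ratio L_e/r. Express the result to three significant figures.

For a square r = a/√12 = 105/√12 = 30.31 mm
L_e = K·L = 1 × 0.535 m = 0.5350 m = 535.00 mm
λ = L_e / r_min = 535.00 / 30.31 = 17.7

λ ≈ 17.7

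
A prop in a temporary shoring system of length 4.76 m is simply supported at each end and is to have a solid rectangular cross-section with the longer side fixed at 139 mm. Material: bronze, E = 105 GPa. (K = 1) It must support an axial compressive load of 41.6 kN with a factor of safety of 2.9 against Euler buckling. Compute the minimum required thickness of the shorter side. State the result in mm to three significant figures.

Required P_cr = n·P = 2.9 × 41.6 = 120.6 kN
L_e = K·L = 1 × 4.76 = 4.760 m
Required I = P_cr·L_e²/(π²E) = 1.206×10^5 × 4.760² / (π² × 1.05×10^11) = 2.638×10^-6 m⁴
I_req = 2.638×10^6 mm⁴
Rectangle, weak axis: I_min = h·b³/12 with h = 139 mm fixed  ⇒  b = (12I/h)^(1/3) = 61.1 mm

b ≈ 61.1 mm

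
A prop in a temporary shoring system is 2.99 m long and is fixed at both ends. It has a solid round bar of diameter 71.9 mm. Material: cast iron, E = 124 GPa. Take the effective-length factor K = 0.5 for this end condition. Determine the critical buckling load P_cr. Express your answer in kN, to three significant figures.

P_cr ≈ 718 kN

I = πd⁴/64 = π×71.9⁴/64 = 1.312×10^6 mm⁴
I = 1.312×10^6 mm⁴ = 1.312×10^-6 m⁴
Effective length L_e = K·L = 0.5 × 2.99 = 1.495 m
P_cr = π²EI / L_e² = π² × 124×10⁹ × 1.312×10^-6 / 1.495² = 7.183×10^5 N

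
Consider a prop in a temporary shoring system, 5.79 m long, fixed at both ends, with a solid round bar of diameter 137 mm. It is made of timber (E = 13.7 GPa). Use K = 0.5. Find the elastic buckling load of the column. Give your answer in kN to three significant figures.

P_cr ≈ 279 kN

I = πd⁴/64 = π×137⁴/64 = 1.729×10^7 mm⁴
I = 1.729×10^7 mm⁴ = 1.729×10^-5 m⁴
Effective length L_e = K·L = 0.5 × 5.79 = 2.895 m
P_cr = π²EI / L_e² = π² × 13.7×10⁹ × 1.729×10^-5 / 2.895² = 2.790×10^5 N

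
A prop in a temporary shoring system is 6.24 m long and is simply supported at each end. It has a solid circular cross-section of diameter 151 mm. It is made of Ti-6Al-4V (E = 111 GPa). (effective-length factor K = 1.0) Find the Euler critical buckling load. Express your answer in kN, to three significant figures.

I = πd⁴/64 = π×151⁴/64 = 2.552×10^7 mm⁴
I = 2.552×10^7 mm⁴ = 2.552×10^-5 m⁴
Effective length L_e = K·L = 1 × 6.24 = 6.240 m
P_cr = π²EI / L_e² = π² × 111×10⁹ × 2.552×10^-5 / 6.240² = 7.180×10^5 N

P_cr ≈ 718 kN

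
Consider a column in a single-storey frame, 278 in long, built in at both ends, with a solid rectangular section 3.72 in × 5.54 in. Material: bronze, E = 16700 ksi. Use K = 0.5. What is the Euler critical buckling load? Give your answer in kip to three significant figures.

P_cr ≈ 203 kip

Buckling occurs about the weak axis: I_min = h·b³/12 with b = 3.72 in (the shorter side).
I_min = 5.54×3.72³/12 = 23.77 in⁴
Effective length L_e = K·L = 0.5 × 278 = 139.0 in
P_cr = π²EI / L_e² = π² × 16700×10³ × 23.77 / 139.0² = 2.027×10^5 lb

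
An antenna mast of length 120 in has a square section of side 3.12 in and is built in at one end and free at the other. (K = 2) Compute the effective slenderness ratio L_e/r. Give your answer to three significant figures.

For a square r = a/√12 = 3.12/√12 = 0.9007 in
L_e = K·L = 2 × 120 = 240.0 in
λ = L_e / r_min = 240.00 / 0.9007 = 266

λ ≈ 266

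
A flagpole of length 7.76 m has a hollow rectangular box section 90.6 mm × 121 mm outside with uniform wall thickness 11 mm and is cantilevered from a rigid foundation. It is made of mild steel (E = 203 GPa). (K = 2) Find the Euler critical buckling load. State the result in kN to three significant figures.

P_cr ≈ 40.2 kN

Inner dimensions: h_i = 121 − 2×11 = 99.00 mm, b_i = 90.6 − 2×11 = 68.60 mm
Weak-axis I_min = (h_o·b_o³ − h_i·b_i³)/12 with b_o = 90.6, b_i = 68.60 mm (shorter outer/inner sides).
I_min = (121×90.6³ − 99.00×68.60³)/12 = 4.835×10^6 mm⁴
I = 4.835×10^6 mm⁴ = 4.835×10^-6 m⁴
Effective length L_e = K·L = 2 × 7.76 = 15.52 m
P_cr = π²EI / L_e² = π² × 203×10⁹ × 4.835×10^-6 / 15.52² = 4.022×10^4 N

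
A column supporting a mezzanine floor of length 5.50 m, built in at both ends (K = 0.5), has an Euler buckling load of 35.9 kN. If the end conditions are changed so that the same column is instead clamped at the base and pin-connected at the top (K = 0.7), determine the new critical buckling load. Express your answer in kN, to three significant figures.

P_cr ≈ 18.3 kN

P_cr ∝ 1/K², so P_cr,new = P_cr,old × (K_old/K_new)² = 35.9 × (0.5/0.7)²
= 35.9 × 0.5102 = 18.3 kN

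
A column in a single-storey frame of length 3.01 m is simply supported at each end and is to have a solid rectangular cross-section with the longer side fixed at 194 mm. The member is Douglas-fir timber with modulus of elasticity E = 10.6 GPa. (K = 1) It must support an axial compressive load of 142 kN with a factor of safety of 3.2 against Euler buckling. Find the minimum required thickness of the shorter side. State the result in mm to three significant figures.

Required P_cr = n·P = 3.2 × 142 = 454.4 kN
L_e = K·L = 1 × 3.01 = 3.010 m
Required I = P_cr·L_e²/(π²E) = 4.544×10^5 × 3.010² / (π² × 1.06×10^10) = 3.935×10^-5 m⁴
I_req = 3.935×10^7 mm⁴
Rectangle, weak axis: I_min = h·b³/12 with h = 194 mm fixed  ⇒  b = (12I/h)^(1/3) = 135 mm

b ≈ 135 mm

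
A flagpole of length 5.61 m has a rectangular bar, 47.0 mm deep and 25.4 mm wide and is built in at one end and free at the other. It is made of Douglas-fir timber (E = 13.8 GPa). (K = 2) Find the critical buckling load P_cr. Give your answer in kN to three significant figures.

P_cr ≈ 0.0694 kN

Buckling occurs about the weak axis: I_min = h·b³/12 with b = 25.4 mm (the shorter side).
I_min = 47.0×25.4³/12 = 6.418×10^4 mm⁴
I = 6.418×10^4 mm⁴ = 6.418×10^-8 m⁴
Effective length L_e = K·L = 2 × 5.61 = 11.22 m
P_cr = π²EI / L_e² = π² × 13.8×10⁹ × 6.418×10^-8 / 11.22² = 69.44 N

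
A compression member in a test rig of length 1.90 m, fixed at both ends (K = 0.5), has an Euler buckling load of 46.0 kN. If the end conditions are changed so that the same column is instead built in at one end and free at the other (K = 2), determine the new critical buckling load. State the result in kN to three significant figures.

P_cr ≈ 2.88 kN

P_cr ∝ 1/K², so P_cr,new = P_cr,old × (K_old/K_new)² = 46.0 × (0.5/2)²
= 46.0 × 0.06250 = 2.88 kN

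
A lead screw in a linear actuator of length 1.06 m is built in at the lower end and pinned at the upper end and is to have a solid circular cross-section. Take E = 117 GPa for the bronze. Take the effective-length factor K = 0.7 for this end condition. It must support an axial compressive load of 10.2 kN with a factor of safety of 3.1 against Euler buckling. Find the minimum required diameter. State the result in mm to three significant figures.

d ≈ 23.5 mm

Required P_cr = n·P = 3.1 × 10.2 = 31.62 kN
L_e = K·L = 0.7 × 1.06 = 0.7420 m
Required I = P_cr·L_e²/(π²E) = 3.162×10^4 × 0.7420² / (π² × 1.17×10^11) = 1.508×10^-8 m⁴
I_req = 1.508×10^4 mm⁴
Solid circle: I = πd⁴/64  ⇒  d = (64I/π)^(1/4) = (64×1.508×10^4/π)^(1/4) = 23.5 mm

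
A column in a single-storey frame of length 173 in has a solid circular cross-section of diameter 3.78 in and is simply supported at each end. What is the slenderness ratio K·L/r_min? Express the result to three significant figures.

I = πd⁴/64 = π×3.78⁴/64 = 10.02 in⁴
A = 11.22 in²;  r_min = √(I/A) = √(10.02/11.22) = 0.9450 in
L_e = K·L = 1 × 173 = 173.0 in
λ = L_e / r_min = 173.00 / 0.9450 = 183

λ ≈ 183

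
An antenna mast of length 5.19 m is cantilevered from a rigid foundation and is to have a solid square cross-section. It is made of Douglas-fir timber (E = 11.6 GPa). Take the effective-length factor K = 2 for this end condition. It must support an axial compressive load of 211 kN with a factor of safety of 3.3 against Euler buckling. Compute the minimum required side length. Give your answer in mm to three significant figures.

Required P_cr = n·P = 3.3 × 211 = 696.3 kN
L_e = K·L = 2 × 5.19 = 10.38 m
Required I = P_cr·L_e²/(π²E) = 6.963×10^5 × 10.38² / (π² × 1.16×10^10) = 6.553×10^-4 m⁴
I_req = 6.553×10^8 mm⁴
Solid square: I = a⁴/12  ⇒  a = (12I)^(1/4) = (12×6.553×10^8)^(1/4) = 298 mm

a ≈ 298 mm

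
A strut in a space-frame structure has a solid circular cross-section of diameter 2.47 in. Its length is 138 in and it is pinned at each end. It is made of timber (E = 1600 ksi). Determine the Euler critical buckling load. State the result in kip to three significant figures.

P_cr ≈ 1.52 kip

I = πd⁴/64 = π×2.47⁴/64 = 1.827 in⁴
Effective length L_e = K·L = 1 × 138 = 138.0 in
P_cr = π²EI / L_e² = π² × 1600×10³ × 1.827 / 138.0² = 1.515×10^3 lb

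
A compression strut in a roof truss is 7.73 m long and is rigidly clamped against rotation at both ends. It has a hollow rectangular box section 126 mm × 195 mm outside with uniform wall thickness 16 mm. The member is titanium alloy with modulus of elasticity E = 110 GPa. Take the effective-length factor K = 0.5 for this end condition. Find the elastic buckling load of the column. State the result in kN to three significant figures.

P_cr ≈ 1540 kN

Inner dimensions: h_i = 195 − 2×16 = 163.0 mm, b_i = 126 − 2×16 = 94.00 mm
Weak-axis I_min = (h_o·b_o³ − h_i·b_i³)/12 with b_o = 126, b_i = 94.00 mm (shorter outer/inner sides).
I_min = (195×126³ − 163.0×94.00³)/12 = 2.122×10^7 mm⁴
I = 2.122×10^7 mm⁴ = 2.122×10^-5 m⁴
Effective length L_e = K·L = 0.5 × 7.73 = 3.865 m
P_cr = π²EI / L_e² = π² × 110×10⁹ × 2.122×10^-5 / 3.865² = 1.542×10^6 N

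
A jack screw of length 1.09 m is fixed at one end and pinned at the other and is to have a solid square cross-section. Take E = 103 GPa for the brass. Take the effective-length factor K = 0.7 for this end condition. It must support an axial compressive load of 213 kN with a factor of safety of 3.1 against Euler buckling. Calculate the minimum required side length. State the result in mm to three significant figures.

a ≈ 46.2 mm

Required P_cr = n·P = 3.1 × 213 = 660.3 kN
L_e = K·L = 0.7 × 1.09 = 0.7630 m
Required I = P_cr·L_e²/(π²E) = 6.603×10^5 × 0.7630² / (π² × 1.03×10^11) = 3.781×10^-7 m⁴
I_req = 3.781×10^5 mm⁴
Solid square: I = a⁴/12  ⇒  a = (12I)^(1/4) = (12×3.781×10^5)^(1/4) = 46.2 mm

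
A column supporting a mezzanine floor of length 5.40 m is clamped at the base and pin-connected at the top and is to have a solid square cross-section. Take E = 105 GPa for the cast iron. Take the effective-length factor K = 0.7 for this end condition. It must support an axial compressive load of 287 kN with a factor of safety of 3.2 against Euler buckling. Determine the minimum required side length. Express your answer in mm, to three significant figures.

Required P_cr = n·P = 3.2 × 287 = 918.4 kN
L_e = K·L = 0.7 × 5.40 = 3.780 m
Required I = P_cr·L_e²/(π²E) = 9.184×10^5 × 3.780² / (π² × 1.05×10^11) = 1.266×10^-5 m⁴
I_req = 1.266×10^7 mm⁴
Solid square: I = a⁴/12  ⇒  a = (12I)^(1/4) = (12×1.266×10^7)^(1/4) = 111 mm

a ≈ 111 mm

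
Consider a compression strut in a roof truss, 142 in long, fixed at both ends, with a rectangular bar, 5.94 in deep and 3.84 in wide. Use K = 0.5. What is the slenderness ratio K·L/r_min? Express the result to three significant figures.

For a rectangle r_min = b/√12 = 3.84/√12 = 1.109 in
L_e = K·L = 0.5 × 142 = 71.00 in
λ = L_e / r_min = 71.000 / 1.109 = 64.0

λ ≈ 64.0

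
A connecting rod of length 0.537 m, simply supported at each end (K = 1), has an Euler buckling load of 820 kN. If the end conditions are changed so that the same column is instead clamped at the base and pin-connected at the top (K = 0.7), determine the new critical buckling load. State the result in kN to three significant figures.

P_cr ∝ 1/K², so P_cr,new = P_cr,old × (K_old/K_new)² = 820 × (1/0.7)²
= 820 × 2.041 = 1670 kN

P_cr ≈ 1670 kN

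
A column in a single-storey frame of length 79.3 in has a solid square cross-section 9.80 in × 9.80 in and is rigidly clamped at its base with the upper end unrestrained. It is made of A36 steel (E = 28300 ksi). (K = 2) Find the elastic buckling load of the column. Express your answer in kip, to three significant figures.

I = a⁴/12 = 9.80⁴/12 = 768.6 in⁴
Effective length L_e = K·L = 2 × 79.3 = 158.6 in
P_cr = π²EI / L_e² = π² × 28300×10³ × 768.6 / 158.6² = 8.535×10^6 lb

P_cr ≈ 8530 kip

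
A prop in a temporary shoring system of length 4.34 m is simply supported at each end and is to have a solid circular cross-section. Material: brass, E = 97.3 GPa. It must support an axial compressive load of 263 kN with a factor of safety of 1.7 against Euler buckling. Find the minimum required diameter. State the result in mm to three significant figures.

d ≈ 116 mm

Required P_cr = n·P = 1.7 × 263 = 447.1 kN
L_e = K·L = 1 × 4.34 = 4.340 m
Required I = P_cr·L_e²/(π²E) = 4.471×10^5 × 4.340² / (π² × 9.73×10^10) = 8.769×10^-6 m⁴
I_req = 8.769×10^6 mm⁴
Solid circle: I = πd⁴/64  ⇒  d = (64I/π)^(1/4) = (64×8.769×10^6/π)^(1/4) = 116 mm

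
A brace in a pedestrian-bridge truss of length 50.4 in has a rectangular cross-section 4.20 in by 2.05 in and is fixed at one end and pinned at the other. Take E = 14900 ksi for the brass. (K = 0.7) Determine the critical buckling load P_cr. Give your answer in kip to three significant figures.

Buckling occurs about the weak axis: I_min = h·b³/12 with b = 2.05 in (the shorter side).
I_min = 4.20×2.05³/12 = 3.015 in⁴
Effective length L_e = K·L = 0.7 × 50.4 = 35.28 in
P_cr = π²EI / L_e² = π² × 14900×10³ × 3.015 / 35.28² = 3.563×10^5 lb

P_cr ≈ 356 kip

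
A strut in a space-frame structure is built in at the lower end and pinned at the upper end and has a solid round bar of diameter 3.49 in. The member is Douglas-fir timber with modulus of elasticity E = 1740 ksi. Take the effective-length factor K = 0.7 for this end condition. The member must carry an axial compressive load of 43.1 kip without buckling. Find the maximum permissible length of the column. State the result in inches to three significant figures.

I = πd⁴/64 = π×3.49⁴/64 = 7.282 in⁴
At the buckling limit P_cr = P = 4.310×10^4 lb
From P_cr = π²EI/(K·L)²:  L = (1/K)·√(π²EI/P_cr) = (1/0.7)·√(π²×1.74×10^6×7.282/4.310×10^4)
L = 77.0 in

L_max ≈ 77.0 in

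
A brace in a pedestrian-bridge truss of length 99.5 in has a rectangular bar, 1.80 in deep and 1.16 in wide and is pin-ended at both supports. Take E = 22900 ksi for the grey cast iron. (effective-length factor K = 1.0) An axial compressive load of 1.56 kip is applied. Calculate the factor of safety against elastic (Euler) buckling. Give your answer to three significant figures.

Buckling occurs about the weak axis: I_min = h·b³/12 with b = 1.16 in (the shorter side).
I_min = 1.80×1.16³/12 = 0.2341 in⁴
Effective length L_e = K·L = 1 × 99.5 = 99.50 in
P_cr = π²EI / L_e² = π² × 22900×10³ × 0.2341 / 99.50² = 5.345×10^3 lb
Factor of safety n = P_cr / P = 5.3451 / 1.56 = 3.43

n ≈ 3.43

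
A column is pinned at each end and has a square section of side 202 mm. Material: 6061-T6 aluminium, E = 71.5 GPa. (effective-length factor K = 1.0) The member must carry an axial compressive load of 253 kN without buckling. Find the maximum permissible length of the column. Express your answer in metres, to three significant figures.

L_max ≈ 19.7 m

I = a⁴/12 = 202⁴/12 = 1.387×10^8 mm⁴
I = 1.387×10^-4 m⁴
At the buckling limit P_cr = P = 2.530×10^5 N
From P_cr = π²EI/(K·L)²:  L = (1/K)·√(π²EI/P_cr) = (1/1)·√(π²×7.15×10^10×1.387×10^-4/2.530×10^5)
L = 19.7 m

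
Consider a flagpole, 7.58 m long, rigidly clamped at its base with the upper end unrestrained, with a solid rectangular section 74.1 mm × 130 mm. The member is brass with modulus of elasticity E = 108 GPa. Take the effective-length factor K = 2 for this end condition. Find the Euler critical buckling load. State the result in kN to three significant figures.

Buckling occurs about the weak axis: I_min = h·b³/12 with b = 74.1 mm (the shorter side).
I_min = 130×74.1³/12 = 4.408×10^6 mm⁴
I = 4.408×10^6 mm⁴ = 4.408×10^-6 m⁴
Effective length L_e = K·L = 2 × 7.58 = 15.16 m
P_cr = π²EI / L_e² = π² × 108×10⁹ × 4.408×10^-6 / 15.16² = 2.044×10^4 N

P_cr ≈ 20.4 kN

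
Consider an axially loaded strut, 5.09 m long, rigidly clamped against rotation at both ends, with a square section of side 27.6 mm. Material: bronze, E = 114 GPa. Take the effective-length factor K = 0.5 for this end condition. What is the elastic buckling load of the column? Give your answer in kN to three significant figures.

I = a⁴/12 = 27.6⁴/12 = 4.836×10^4 mm⁴
I = 4.836×10^4 mm⁴ = 4.836×10^-8 m⁴
Effective length L_e = K·L = 0.5 × 5.09 = 2.545 m
P_cr = π²EI / L_e² = π² × 114×10⁹ × 4.836×10^-8 / 2.545² = 8.400×10^3 N

P_cr ≈ 8.40 kN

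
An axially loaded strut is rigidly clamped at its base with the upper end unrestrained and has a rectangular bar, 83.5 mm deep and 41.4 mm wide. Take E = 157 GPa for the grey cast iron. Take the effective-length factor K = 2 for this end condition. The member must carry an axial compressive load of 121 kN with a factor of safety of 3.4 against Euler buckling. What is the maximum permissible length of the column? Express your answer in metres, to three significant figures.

Buckling occurs about the weak axis: I_min = h·b³/12 with b = 41.4 mm (the shorter side).
I_min = 83.5×41.4³/12 = 4.937×10^5 mm⁴
I = 4.937×10^-7 m⁴
Required critical load P_cr = n·P = 3.4 × 121 = 411.4 kN = 4.114×10^5 N
From P_cr = π²EI/(K·L)²:  L = (1/K)·√(π²EI/P_cr) = (1/2)·√(π²×1.57×10^11×4.937×10^-7/4.114×10^5)
L = 0.682 m

L_max ≈ 0.682 m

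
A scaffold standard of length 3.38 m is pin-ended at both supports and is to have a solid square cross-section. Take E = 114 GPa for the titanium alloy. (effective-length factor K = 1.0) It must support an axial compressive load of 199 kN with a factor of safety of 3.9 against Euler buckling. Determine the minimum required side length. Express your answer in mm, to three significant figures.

Required P_cr = n·P = 3.9 × 199 = 776.1 kN
L_e = K·L = 1 × 3.38 = 3.380 m
Required I = P_cr·L_e²/(π²E) = 7.761×10^5 × 3.380² / (π² × 1.14×10^11) = 7.880×10^-6 m⁴
I_req = 7.880×10^6 mm⁴
Solid square: I = a⁴/12  ⇒  a = (12I)^(1/4) = (12×7.880×10^6)^(1/4) = 98.6 mm

a ≈ 98.6 mm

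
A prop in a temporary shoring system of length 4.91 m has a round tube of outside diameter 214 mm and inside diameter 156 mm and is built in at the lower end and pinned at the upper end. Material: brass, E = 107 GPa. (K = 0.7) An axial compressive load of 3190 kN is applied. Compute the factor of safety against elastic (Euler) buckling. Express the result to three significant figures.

d_o = 214 mm, d_i = 156 mm
I = π(d_o⁴ − d_i⁴)/64 = π(214⁴ − 156.0⁴)/64 = 7.388×10^7 mm⁴
I = 7.388×10^7 mm⁴ = 7.388×10^-5 m⁴
Effective length L_e = K·L = 0.7 × 4.91 = 3.437 m
P_cr = π²EI / L_e² = π² × 107×10⁹ × 7.388×10^-5 / 3.437² = 6.605×10^6 N
Factor of safety n = P_cr / P = 6604.5 / 3190 = 2.07

n ≈ 2.07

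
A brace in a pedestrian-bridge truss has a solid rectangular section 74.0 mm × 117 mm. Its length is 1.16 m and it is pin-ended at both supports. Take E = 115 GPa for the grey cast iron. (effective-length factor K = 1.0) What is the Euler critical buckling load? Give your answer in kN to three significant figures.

P_cr ≈ 3330 kN

Buckling occurs about the weak axis: I_min = h·b³/12 with b = 74.0 mm (the shorter side).
I_min = 117×74.0³/12 = 3.951×10^6 mm⁴
I = 3.951×10^6 mm⁴ = 3.951×10^-6 m⁴
Effective length L_e = K·L = 1 × 1.16 = 1.160 m
P_cr = π²EI / L_e² = π² × 115×10⁹ × 3.951×10^-6 / 1.160² = 3.333×10^6 N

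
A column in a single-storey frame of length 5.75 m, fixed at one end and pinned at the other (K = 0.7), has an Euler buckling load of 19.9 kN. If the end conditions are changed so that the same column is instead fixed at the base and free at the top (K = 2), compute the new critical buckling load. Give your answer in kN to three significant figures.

P_cr ∝ 1/K², so P_cr,new = P_cr,old × (K_old/K_new)² = 19.9 × (0.7/2)²
= 19.9 × 0.1225 = 2.44 kN

P_cr ≈ 2.44 kN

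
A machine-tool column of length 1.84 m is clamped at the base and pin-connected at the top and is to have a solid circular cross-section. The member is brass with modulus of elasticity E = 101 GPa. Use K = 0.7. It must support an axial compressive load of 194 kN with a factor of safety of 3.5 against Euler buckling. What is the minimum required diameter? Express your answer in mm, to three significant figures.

Required P_cr = n·P = 3.5 × 194 = 679.0 kN
L_e = K·L = 0.7 × 1.84 = 1.288 m
Required I = P_cr·L_e²/(π²E) = 6.790×10^5 × 1.288² / (π² × 1.01×10^11) = 1.130×10^-6 m⁴
I_req = 1.130×10^6 mm⁴
Solid circle: I = πd⁴/64  ⇒  d = (64I/π)^(1/4) = (64×1.130×10^6/π)^(1/4) = 69.3 mm

d ≈ 69.3 mm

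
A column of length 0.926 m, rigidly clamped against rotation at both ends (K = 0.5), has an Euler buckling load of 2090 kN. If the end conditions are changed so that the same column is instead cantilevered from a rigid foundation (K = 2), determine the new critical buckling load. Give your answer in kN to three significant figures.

P_cr ≈ 131 kN

P_cr ∝ 1/K², so P_cr,new = P_cr,old × (K_old/K_new)² = 2090 × (0.5/2)²
= 2090 × 0.06250 = 131 kN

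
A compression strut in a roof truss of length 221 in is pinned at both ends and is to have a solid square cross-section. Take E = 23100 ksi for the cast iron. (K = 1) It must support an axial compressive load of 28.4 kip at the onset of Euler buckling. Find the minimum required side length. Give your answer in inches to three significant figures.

L_e = K·L = 1 × 221 = 221.0 in
Required I = P_cr·L_e²/(π²E) = 2.840×10^4 × 221.0² / (π² × 2.31×10^7) = 6.084 in⁴
Solid square: I = a⁴/12  ⇒  a = (12I)^(1/4) = (12×6.084)^(1/4) = 2.92 in

a ≈ 2.92 in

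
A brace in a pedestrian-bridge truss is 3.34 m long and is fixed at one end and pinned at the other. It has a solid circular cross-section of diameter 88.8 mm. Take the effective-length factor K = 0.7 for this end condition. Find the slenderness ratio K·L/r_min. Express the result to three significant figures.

λ ≈ 105

For a solid circle r = d/4 = 88.8/4 = 22.20 mm
L_e = K·L = 0.7 × 3.34 m = 2.338 m = 2338.0 mm
λ = L_e / r_min = 2338.0 / 22.20 = 105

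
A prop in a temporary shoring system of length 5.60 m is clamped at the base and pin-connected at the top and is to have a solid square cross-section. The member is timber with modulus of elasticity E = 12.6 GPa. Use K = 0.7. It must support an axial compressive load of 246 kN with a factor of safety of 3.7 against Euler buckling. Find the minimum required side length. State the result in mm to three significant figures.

a ≈ 192 mm

Required P_cr = n·P = 3.7 × 246 = 910.2 kN
L_e = K·L = 0.7 × 5.60 = 3.920 m
Required I = P_cr·L_e²/(π²E) = 9.102×10^5 × 3.920² / (π² × 1.26×10^10) = 1.125×10^-4 m⁴
I_req = 1.125×10^8 mm⁴
Solid square: I = a⁴/12  ⇒  a = (12I)^(1/4) = (12×1.125×10^8)^(1/4) = 192 mm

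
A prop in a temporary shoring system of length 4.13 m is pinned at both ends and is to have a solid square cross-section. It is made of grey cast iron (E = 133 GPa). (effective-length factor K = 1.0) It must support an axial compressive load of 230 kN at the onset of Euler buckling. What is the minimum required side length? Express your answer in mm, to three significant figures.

a ≈ 77.4 mm

L_e = K·L = 1 × 4.13 = 4.130 m
Required I = P_cr·L_e²/(π²E) = 2.300×10^5 × 4.130² / (π² × 1.33×10^11) = 2.989×10^-6 m⁴
I_req = 2.989×10^6 mm⁴
Solid square: I = a⁴/12  ⇒  a = (12I)^(1/4) = (12×2.989×10^6)^(1/4) = 77.4 mm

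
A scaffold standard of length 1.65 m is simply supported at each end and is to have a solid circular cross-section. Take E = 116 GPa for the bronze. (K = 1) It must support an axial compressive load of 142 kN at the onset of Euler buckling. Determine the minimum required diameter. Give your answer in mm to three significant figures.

d ≈ 51.2 mm

L_e = K·L = 1 × 1.65 = 1.650 m
Required I = P_cr·L_e²/(π²E) = 1.420×10^5 × 1.650² / (π² × 1.16×10^11) = 3.377×10^-7 m⁴
I_req = 3.377×10^5 mm⁴
Solid circle: I = πd⁴/64  ⇒  d = (64I/π)^(1/4) = (64×3.377×10^5/π)^(1/4) = 51.2 mm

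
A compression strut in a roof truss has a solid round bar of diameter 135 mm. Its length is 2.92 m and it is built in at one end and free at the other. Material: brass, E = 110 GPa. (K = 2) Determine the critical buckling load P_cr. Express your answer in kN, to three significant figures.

P_cr ≈ 519 kN

I = πd⁴/64 = π×135⁴/64 = 1.630×10^7 mm⁴
I = 1.630×10^7 mm⁴ = 1.630×10^-5 m⁴
Effective length L_e = K·L = 2 × 2.92 = 5.840 m
P_cr = π²EI / L_e² = π² × 110×10⁹ × 1.630×10^-5 / 5.840² = 5.190×10^5 N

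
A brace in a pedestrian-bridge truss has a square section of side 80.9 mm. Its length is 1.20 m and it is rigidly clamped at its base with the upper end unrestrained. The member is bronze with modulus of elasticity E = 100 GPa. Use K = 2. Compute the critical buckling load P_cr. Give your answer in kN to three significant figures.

P_cr ≈ 612 kN

I = a⁴/12 = 80.9⁴/12 = 3.570×10^6 mm⁴
I = 3.570×10^6 mm⁴ = 3.570×10^-6 m⁴
Effective length L_e = K·L = 2 × 1.20 = 2.400 m
P_cr = π²EI / L_e² = π² × 100×10⁹ × 3.570×10^-6 / 2.400² = 6.116×10^5 N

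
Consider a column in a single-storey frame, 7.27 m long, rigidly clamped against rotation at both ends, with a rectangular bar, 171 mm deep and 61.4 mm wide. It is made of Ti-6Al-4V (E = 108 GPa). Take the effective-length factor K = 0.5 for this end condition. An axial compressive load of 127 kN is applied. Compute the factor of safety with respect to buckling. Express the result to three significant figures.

n ≈ 2.10

Buckling occurs about the weak axis: I_min = h·b³/12 with b = 61.4 mm (the shorter side).
I_min = 171×61.4³/12 = 3.299×10^6 mm⁴
I = 3.299×10^6 mm⁴ = 3.299×10^-6 m⁴
Effective length L_e = K·L = 0.5 × 7.27 = 3.635 m
P_cr = π²EI / L_e² = π² × 108×10⁹ × 3.299×10^-6 / 3.635² = 2.661×10^5 N
Factor of safety n = P_cr / P = 266.09 / 127 = 2.10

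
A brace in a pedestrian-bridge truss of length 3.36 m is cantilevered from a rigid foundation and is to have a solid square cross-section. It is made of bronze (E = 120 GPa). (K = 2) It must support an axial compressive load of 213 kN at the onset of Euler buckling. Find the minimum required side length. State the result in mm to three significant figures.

L_e = K·L = 2 × 3.36 = 6.720 m
Required I = P_cr·L_e²/(π²E) = 2.130×10^5 × 6.720² / (π² × 1.20×10^11) = 8.122×10^-6 m⁴
I_req = 8.122×10^6 mm⁴
Solid square: I = a⁴/12  ⇒  a = (12I)^(1/4) = (12×8.122×10^6)^(1/4) = 99.4 mm

a ≈ 99.4 mm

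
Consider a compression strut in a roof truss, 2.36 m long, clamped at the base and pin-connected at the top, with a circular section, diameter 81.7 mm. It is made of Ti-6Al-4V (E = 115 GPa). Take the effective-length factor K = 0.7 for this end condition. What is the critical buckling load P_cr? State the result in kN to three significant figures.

P_cr ≈ 910 kN

I = πd⁴/64 = π×81.7⁴/64 = 2.187×10^6 mm⁴
I = 2.187×10^6 mm⁴ = 2.187×10^-6 m⁴
Effective length L_e = K·L = 0.7 × 2.36 = 1.652 m
P_cr = π²EI / L_e² = π² × 115×10⁹ × 2.187×10^-6 / 1.652² = 9.096×10^5 N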